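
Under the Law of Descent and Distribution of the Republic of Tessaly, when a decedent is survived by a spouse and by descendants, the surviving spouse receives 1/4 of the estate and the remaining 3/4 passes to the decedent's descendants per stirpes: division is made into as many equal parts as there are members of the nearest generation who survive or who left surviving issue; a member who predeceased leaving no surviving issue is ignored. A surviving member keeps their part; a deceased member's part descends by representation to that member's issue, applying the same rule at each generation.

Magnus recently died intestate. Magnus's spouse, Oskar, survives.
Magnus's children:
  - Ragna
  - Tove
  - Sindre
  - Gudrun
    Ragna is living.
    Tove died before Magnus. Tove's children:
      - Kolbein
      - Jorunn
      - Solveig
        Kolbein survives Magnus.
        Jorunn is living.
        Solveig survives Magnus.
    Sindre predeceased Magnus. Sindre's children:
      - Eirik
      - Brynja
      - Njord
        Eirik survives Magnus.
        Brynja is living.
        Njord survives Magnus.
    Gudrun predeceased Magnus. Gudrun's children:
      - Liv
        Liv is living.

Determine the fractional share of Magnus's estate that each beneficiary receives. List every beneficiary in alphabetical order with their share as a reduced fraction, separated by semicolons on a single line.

Brynja 1/16; Eirik 1/16; Jorunn 1/16; Kolbein 1/16; Liv 3/16; Njord 1/16; Oskar 1/4; Ragna 3/16; Solveig 1/16

Oskar, as surviving spouse, takes 1/4.
The remaining 3/4 passes to Magnus's descendants per stirpes.
The 3/4 is divided into 4 equal shares of 3/16 among Ragna, Tove, Sindre, Gudrun.
Ragna is living and takes 3/16.
Tove predeceased; the 3/16 allotted to Tove's branch passes to Tove's issue by representation.
The 3/16 is divided into 3 equal shares of 1/16 among Kolbein, Jorunn, Solveig.
Kolbein is living and takes 1/16.
Jorunn is living and takes 1/16.
Solveig is living and takes 1/16.
Sindre predeceased; the 3/16 allotted to Sindre's branch passes to Sindre's issue by representation.
The 3/16 is divided into 3 equal shares of 1/16 among Eirik, Brynja, Njord.
Eirik is living and takes 1/16.
Brynja is living and takes 1/16.
Njord is living and takes 1/16.
Gudrun predeceased; the 3/16 allotted to Gudrun's branch passes to Gudrun's issue by representation.
Liv is the sole taker at this level and receives the full 3/16.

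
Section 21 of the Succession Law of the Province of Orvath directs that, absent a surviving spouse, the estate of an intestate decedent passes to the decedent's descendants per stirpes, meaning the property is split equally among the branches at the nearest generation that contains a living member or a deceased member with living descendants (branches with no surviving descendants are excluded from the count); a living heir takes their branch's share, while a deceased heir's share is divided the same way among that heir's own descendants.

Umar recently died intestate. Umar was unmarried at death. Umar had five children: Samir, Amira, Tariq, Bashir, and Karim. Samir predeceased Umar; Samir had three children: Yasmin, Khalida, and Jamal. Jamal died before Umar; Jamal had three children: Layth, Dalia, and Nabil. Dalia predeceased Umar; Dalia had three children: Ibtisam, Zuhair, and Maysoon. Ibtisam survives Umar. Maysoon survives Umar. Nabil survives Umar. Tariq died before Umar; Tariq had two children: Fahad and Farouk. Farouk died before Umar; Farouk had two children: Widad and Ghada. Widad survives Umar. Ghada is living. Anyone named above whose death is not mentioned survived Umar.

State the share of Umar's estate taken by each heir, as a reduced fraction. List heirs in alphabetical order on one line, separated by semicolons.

Amira 1/5; Bashir 1/5; Fahad 1/10; Ghada 1/20; Ibtisam 1/135; Karim 1/5; Khalida 1/15; Layth 1/45; Maysoon 1/135; Nabil 1/45; Widad 1/20; Yasmin 1/15; Zuhair 1/135

There is no surviving spouse, so the entire estate passes to Umar's descendants per stirpes.
The estate is divided into 5 equal shares of 1/5 among Samir, Amira, Tariq, Bashir, Karim.
Samir predeceased; the 1/5 allotted to Samir's branch passes to Samir's issue by representation.
The 1/5 is divided into 3 equal shares of 1/15 among Yasmin, Khalida, Jamal.
Yasmin is living and takes 1/15.
Khalida is living and takes 1/15.
Jamal predeceased; the 1/15 allotted to Jamal's branch passes to Jamal's issue by representation.
The 1/15 is divided into 3 equal shares of 1/45 among Layth, Dalia, Nabil.
Layth is living and takes 1/45.
Dalia predeceased; the 1/45 allotted to Dalia's branch passes to Dalia's issue by representation.
The 1/45 is divided into 3 equal shares of 1/135 among Ibtisam, Zuhair, Maysoon.
Ibtisam is living and takes 1/135.
Zuhair is living and takes 1/135.
Maysoon is living and takes 1/135.
Nabil is living and takes 1/45.
Amira is living and takes 1/5.
Tariq predeceased; the 1/5 allotted to Tariq's branch passes to Tariq's issue by representation.
The 1/5 is divided into 2 equal shares of 1/10 among Fahad, Farouk.
Fahad is living and takes 1/10.
Farouk predeceased; the 1/10 allotted to Farouk's branch passes to Farouk's issue by representation.
The 1/10 is divided into 2 equal shares of 1/20 among Widad, Ghada.
Widad is living and takes 1/20.
Ghada is living and takes 1/20.
Bashir is living and takes 1/5.
Karim is living and takes 1/5.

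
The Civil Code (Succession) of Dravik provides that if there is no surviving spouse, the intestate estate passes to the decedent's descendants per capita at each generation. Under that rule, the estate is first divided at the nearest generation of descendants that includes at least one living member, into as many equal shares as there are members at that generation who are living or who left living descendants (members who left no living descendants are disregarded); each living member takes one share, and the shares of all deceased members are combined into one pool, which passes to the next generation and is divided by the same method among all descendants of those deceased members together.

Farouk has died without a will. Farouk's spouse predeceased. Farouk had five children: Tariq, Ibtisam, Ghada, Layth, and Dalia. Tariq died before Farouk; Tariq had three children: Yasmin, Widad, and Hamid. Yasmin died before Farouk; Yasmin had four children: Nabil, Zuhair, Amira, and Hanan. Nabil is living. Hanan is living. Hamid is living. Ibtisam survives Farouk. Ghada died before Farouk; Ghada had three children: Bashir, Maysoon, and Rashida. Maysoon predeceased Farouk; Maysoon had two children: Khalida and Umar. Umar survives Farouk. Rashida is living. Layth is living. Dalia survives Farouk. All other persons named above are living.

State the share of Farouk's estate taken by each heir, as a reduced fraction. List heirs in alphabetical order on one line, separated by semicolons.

There is no surviving spouse, so the entire estate passes to Farouk's descendants per capita at each generation.
At generation 1 (Tariq, Ibtisam, Ghada, Layth, Dalia) there are 5 shares of (1)/5 = 1/5 each.
Living: Ibtisam, Layth, and Dalia — each takes 1/5.
Deceased: Tariq and Ghada. Their combined 2/5 is pooled and carried to generation 2.
At generation 2 (Yasmin, Widad, Hamid, Bashir, Maysoon, Rashida) there are 6 shares of (2/5)/6 = 1/15 each.
Living: Widad, Hamid, Bashir, and Rashida — each takes 1/15.
Deceased: Yasmin and Maysoon. Their combined 2/15 is pooled and carried to generation 3.
At generation 3 (Nabil, Zuhair, Amira, Hanan, Khalida, Umar) there are 6 shares of (2/15)/6 = 1/45 each.
Living: Nabil, Zuhair, Amira, Hanan, Khalida, and Umar — each takes 1/45.

Amira 1/45; Bashir 1/15; Dalia 1/5; Hamid 1/15; Hanan 1/45; Ibtisam 1/5; Khalida 1/45; Layth 1/5; Nabil 1/45; Rashida 1/15; Umar 1/45; Widad 1/15; Zuhair 1/45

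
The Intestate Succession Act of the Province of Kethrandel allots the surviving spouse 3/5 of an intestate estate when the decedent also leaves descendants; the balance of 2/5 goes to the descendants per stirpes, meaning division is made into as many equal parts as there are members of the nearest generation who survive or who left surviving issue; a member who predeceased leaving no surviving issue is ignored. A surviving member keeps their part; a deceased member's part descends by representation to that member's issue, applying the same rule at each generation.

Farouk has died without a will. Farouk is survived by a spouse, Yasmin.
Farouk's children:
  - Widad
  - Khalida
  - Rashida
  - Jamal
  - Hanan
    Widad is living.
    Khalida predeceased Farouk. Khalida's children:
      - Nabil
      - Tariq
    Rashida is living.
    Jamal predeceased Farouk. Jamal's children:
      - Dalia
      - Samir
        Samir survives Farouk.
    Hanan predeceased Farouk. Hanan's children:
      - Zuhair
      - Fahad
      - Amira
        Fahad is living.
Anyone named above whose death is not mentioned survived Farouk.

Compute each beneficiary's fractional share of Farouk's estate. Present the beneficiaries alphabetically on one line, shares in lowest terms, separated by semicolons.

Amira 2/75; Dalia 1/25; Fahad 2/75; Nabil 1/25; Rashida 2/25; Samir 1/25; Tariq 1/25; Widad 2/25; Yasmin 3/5; Zuhair 2/75

Yasmin, as surviving spouse, takes 3/5.
The remaining 2/5 passes to Farouk's descendants per stirpes.
The 2/5 is divided into 5 equal shares of 2/25 among Widad, Khalida, Rashida, Jamal, Hanan.
Widad is living and takes 2/25.
Khalida predeceased; the 2/25 allotted to Khalida's branch passes to Khalida's issue by representation.
The 2/25 is divided into 2 equal shares of 1/25 among Nabil, Tariq.
Nabil is living and takes 1/25.
Tariq is living and takes 1/25.
Rashida is living and takes 2/25.
Jamal predeceased; the 2/25 allotted to Jamal's branch passes to Jamal's issue by representation.
The 2/25 is divided into 2 equal shares of 1/25 among Dalia, Samir.
Dalia is living and takes 1/25.
Samir is living and takes 1/25.
Hanan predeceased; the 2/25 allotted to Hanan's branch passes to Hanan's issue by representation.
The 2/25 is divided into 3 equal shares of 2/75 among Zuhair, Fahad, Amira.
Zuhair is living and takes 2/75.
Fahad is living and takes 2/75.
Amira is living and takes 2/75.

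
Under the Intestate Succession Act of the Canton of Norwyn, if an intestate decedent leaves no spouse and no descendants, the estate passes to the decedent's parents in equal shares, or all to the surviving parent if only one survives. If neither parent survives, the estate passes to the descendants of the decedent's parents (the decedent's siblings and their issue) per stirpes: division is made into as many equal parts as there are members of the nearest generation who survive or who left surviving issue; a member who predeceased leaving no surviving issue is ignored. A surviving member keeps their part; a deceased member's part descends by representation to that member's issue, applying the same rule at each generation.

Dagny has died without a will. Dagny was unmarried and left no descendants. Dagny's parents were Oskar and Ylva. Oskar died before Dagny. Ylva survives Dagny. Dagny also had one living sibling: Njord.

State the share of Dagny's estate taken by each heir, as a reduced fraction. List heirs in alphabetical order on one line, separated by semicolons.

Ylva 1

Only one parent, Ylva, survives, so Ylva takes the entire estate. The siblings take nothing because a surviving parent has priority.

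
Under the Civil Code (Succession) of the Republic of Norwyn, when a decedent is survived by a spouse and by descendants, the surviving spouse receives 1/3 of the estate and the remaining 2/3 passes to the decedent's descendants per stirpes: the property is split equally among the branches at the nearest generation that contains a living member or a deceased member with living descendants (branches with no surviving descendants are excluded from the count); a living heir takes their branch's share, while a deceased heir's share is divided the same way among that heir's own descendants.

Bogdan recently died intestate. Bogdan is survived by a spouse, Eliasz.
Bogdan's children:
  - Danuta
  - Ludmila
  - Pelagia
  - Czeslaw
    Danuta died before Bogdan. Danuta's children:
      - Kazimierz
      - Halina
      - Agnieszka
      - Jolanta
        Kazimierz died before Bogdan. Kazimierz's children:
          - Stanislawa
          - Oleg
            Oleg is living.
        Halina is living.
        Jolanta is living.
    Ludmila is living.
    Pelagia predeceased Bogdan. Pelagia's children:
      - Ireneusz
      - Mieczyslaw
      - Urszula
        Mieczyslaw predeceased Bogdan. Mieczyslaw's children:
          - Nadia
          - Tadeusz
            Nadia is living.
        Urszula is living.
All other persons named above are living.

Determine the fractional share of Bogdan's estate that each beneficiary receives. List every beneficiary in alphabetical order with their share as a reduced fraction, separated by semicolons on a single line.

Eliasz, as surviving spouse, takes 1/3.
The remaining 2/3 passes to Bogdan's descendants per stirpes.
The 2/3 is divided into 4 equal shares of 1/6 among Danuta, Ludmila, Pelagia, Czeslaw.
Danuta predeceased; the 1/6 allotted to Danuta's branch passes to Danuta's issue by representation.
The 1/6 is divided into 4 equal shares of 1/24 among Kazimierz, Halina, Agnieszka, Jolanta.
Kazimierz predeceased; the 1/24 allotted to Kazimierz's branch passes to Kazimierz's issue by representation.
The 1/24 is divided into 2 equal shares of 1/48 among Stanislawa, Oleg.
Stanislawa is living and takes 1/48.
Oleg is living and takes 1/48.
Halina is living and takes 1/24.
Agnieszka is living and takes 1/24.
Jolanta is living and takes 1/24.
Ludmila is living and takes 1/6.
Pelagia predeceased; the 1/6 allotted to Pelagia's branch passes to Pelagia's issue by representation.
The 1/6 is divided into 3 equal shares of 1/18 among Ireneusz, Mieczyslaw, Urszula.
Ireneusz is living and takes 1/18.
Mieczyslaw predeceased; the 1/18 allotted to Mieczyslaw's branch passes to Mieczyslaw's issue by representation.
The 1/18 is divided into 2 equal shares of 1/36 among Nadia, Tadeusz.
Nadia is living and takes 1/36.
Tadeusz is living and takes 1/36.
Urszula is living and takes 1/18.
Czeslaw is living and takes 1/6.

Agnieszka 1/24; Czeslaw 1/6; Eliasz 1/3; Halina 1/24; Ireneusz 1/18; Jolanta 1/24; Ludmila 1/6; Nadia 1/36; Oleg 1/48; Stanislawa 1/48; Tadeusz 1/36; Urszula 1/18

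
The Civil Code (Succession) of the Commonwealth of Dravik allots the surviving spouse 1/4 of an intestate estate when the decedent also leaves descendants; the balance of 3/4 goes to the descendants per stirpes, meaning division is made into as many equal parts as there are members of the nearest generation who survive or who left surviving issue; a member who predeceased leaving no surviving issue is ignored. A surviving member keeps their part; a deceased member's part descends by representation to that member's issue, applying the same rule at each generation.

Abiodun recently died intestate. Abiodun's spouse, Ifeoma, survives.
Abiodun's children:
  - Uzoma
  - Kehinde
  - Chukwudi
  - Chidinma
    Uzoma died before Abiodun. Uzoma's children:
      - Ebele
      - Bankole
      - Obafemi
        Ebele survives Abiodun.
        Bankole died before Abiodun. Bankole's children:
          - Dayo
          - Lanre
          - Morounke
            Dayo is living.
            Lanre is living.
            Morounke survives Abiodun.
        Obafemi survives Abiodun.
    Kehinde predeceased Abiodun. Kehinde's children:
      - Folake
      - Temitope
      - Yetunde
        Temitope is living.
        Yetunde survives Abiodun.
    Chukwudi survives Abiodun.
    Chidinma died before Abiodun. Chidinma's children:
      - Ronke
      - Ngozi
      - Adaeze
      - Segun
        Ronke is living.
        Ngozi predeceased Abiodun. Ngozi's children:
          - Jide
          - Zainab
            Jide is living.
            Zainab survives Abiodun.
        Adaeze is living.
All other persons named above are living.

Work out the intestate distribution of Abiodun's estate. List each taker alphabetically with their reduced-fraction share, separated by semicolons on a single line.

Ifeoma, as surviving spouse, takes 1/4.
The remaining 3/4 passes to Abiodun's descendants per stirpes.
The 3/4 is divided into 4 equal shares of 3/16 among Uzoma, Kehinde, Chukwudi, Chidinma.
Uzoma predeceased; the 3/16 allotted to Uzoma's branch passes to Uzoma's issue by representation.
The 3/16 is divided into 3 equal shares of 1/16 among Ebele, Bankole, Obafemi.
Ebele is living and takes 1/16.
Bankole predeceased; the 1/16 allotted to Bankole's branch passes to Bankole's issue by representation.
The 1/16 is divided into 3 equal shares of 1/48 among Dayo, Lanre, Morounke.
Dayo is living and takes 1/48.
Lanre is living and takes 1/48.
Morounke is living and takes 1/48.
Obafemi is living and takes 1/16.
Kehinde predeceased; the 3/16 allotted to Kehinde's branch passes to Kehinde's issue by representation.
The 3/16 is divided into 3 equal shares of 1/16 among Folake, Temitope, Yetunde.
Folake is living and takes 1/16.
Temitope is living and takes 1/16.
Yetunde is living and takes 1/16.
Chukwudi is living and takes 3/16.
Chidinma predeceased; the 3/16 allotted to Chidinma's branch passes to Chidinma's issue by representation.
The 3/16 is divided into 4 equal shares of 3/64 among Ronke, Ngozi, Adaeze, Segun.
Ronke is living and takes 3/64.
Ngozi predeceased; the 3/64 allotted to Ngozi's branch passes to Ngozi's issue by representation.
The 3/64 is divided into 2 equal shares of 3/128 among Jide, Zainab.
Jide is living and takes 3/128.
Zainab is living and takes 3/128.
Adaeze is living and takes 3/64.
Segun is living and takes 3/64.

Adaeze 3/64; Chukwudi 3/16; Dayo 1/48; Ebele 1/16; Folake 1/16; Ifeoma 1/4; Jide 3/128; Lanre 1/48; Morounke 1/48; Obafemi 1/16; Ronke 3/64; Segun 3/64; Temitope 1/16; Yetunde 1/16; Zainab 3/128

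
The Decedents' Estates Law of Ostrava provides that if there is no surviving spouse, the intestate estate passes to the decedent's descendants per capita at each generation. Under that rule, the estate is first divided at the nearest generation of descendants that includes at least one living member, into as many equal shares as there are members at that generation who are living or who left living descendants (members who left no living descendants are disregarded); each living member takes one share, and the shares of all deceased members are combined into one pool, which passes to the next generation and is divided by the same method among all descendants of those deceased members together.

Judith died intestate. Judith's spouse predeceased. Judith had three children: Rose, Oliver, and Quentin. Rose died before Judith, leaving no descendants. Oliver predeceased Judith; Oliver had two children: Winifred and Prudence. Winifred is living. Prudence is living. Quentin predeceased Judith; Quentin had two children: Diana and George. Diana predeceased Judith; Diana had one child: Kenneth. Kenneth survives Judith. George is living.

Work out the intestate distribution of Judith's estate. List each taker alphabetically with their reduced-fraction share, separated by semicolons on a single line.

There is no surviving spouse, so the entire estate passes to Judith's descendants per capita at each generation.
No one at generation 1 (Oliver, Quentin) is living; moving to the next generation.
At generation 2 (Winifred, Prudence, Diana, George) there are 4 shares of (1)/4 = 1/4 each.
Living: Winifred, Prudence, and George — each takes 1/4.
Deceased: Diana. That 1/4 share is carried to generation 3.
At generation 3 (Kenneth) there are 1 shares of (1/4)/1 = 1/4 each.
Living: Kenneth — each takes 1/4.

George 1/4; Kenneth 1/4; Prudence 1/4; Winifred 1/4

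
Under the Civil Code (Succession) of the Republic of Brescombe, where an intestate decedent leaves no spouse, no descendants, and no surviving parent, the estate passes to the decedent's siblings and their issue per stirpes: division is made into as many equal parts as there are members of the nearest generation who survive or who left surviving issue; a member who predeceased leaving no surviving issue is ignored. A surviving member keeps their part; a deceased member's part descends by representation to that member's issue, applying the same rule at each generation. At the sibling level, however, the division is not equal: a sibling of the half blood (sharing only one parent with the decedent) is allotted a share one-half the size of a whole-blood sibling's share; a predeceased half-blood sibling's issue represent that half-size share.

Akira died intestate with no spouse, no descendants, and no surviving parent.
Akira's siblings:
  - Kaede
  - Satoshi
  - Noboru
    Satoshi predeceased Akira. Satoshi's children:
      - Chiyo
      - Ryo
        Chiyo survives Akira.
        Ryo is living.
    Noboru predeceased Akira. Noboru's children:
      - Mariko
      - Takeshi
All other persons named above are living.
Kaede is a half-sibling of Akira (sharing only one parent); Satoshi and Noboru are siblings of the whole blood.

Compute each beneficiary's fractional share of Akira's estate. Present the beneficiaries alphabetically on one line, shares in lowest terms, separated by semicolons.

No spouse, descendants, or parent survives, so the estate passes to Akira's siblings per stirpes.
Half-blood siblings count for one-half the weight of whole-blood siblings at the initial division.
Dividing 1 in proportion to weights (total weight 5/2): Kaede (weight 1/2) → 1/5; Satoshi (weight 1) → 2/5; Noboru (weight 1) → 2/5.
Kaede is living and takes 1/5.
Satoshi predeceased; the 2/5 allotted to Satoshi's branch passes to Satoshi's issue by representation.
The 2/5 is divided into 2 equal shares of 1/5 among Chiyo, Ryo.
Chiyo is living and takes 1/5.
Ryo is living and takes 1/5.
Noboru predeceased; the 2/5 allotted to Noboru's branch passes to Noboru's issue by representation.
The 2/5 is divided into 2 equal shares of 1/5 among Mariko, Takeshi.
Mariko is living and takes 1/5.
Takeshi is living and takes 1/5.

Chiyo 1/5; Kaede 1/5; Mariko 1/5; Ryo 1/5; Takeshi 1/5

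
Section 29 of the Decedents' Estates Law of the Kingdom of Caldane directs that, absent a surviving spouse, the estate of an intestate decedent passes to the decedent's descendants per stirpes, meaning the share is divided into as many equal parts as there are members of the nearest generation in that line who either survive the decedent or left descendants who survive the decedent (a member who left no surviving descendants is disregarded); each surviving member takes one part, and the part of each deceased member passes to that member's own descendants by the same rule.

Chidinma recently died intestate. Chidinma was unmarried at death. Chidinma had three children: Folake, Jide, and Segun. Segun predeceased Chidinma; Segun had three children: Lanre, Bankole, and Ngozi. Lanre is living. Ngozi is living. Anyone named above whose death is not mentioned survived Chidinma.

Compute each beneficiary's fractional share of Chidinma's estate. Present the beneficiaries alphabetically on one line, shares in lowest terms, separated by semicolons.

There is no surviving spouse, so the entire estate passes to Chidinma's descendants per stirpes.
The estate is divided into 3 equal shares of 1/3 among Folake, Jide, Segun.
Folake is living and takes 1/3.
Jide is living and takes 1/3.
Segun predeceased; the 1/3 allotted to Segun's branch passes to Segun's issue by representation.
The 1/3 is divided into 3 equal shares of 1/9 among Lanre, Bankole, Ngozi.
Lanre is living and takes 1/9.
Bankole is living and takes 1/9.
Ngozi is living and takes 1/9.

Bankole 1/9; Folake 1/3; Jide 1/3; Lanre 1/9; Ngozi 1/9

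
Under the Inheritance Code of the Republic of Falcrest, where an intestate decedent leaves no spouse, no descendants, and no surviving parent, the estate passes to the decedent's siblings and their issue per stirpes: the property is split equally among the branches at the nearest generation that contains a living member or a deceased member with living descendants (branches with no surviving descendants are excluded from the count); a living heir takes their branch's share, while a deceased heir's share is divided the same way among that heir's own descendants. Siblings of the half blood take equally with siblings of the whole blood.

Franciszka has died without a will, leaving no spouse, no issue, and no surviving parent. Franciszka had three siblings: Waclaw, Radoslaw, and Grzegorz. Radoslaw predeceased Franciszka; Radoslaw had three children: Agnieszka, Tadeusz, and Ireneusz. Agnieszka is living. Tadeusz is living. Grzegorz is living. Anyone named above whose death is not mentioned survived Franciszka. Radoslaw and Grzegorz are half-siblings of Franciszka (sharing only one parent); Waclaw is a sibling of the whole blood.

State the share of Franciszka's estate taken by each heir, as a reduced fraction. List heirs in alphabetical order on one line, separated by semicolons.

No spouse, descendants, or parent survives, so the estate passes to Franciszka's siblings per stirpes.
Half-blood and whole-blood siblings take equally under the stated rule.
The estate is divided into 3 equal shares of 1/3 among Waclaw, Radoslaw, Grzegorz.
Waclaw is living and takes 1/3.
Radoslaw predeceased; the 1/3 allotted to Radoslaw's branch passes to Radoslaw's issue by representation.
The 1/3 is divided into 3 equal shares of 1/9 among Agnieszka, Tadeusz, Ireneusz.
Agnieszka is living and takes 1/9.
Tadeusz is living and takes 1/9.
Ireneusz is living and takes 1/9.
Grzegorz is living and takes 1/3.

Agnieszka 1/9; Grzegorz 1/3; Ireneusz 1/9; Tadeusz 1/9; Waclaw 1/3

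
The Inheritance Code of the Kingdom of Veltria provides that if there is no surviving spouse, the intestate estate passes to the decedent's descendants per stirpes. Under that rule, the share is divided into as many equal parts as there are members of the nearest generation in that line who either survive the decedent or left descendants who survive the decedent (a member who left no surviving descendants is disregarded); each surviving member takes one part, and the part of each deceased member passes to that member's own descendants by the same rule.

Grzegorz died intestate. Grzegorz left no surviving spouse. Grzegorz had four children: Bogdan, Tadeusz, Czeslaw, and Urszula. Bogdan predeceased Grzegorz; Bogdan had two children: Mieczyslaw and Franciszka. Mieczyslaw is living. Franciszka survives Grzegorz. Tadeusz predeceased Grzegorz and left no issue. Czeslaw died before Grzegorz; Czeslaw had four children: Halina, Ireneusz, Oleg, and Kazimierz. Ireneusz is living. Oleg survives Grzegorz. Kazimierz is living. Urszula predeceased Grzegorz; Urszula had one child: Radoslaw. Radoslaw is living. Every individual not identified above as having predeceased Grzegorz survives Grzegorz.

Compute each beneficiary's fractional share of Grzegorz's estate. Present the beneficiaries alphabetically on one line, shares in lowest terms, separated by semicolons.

There is no surviving spouse, so the entire estate passes to Grzegorz's descendants per stirpes.
Tadeusz left no surviving issue, so that branch lapses and is disregarded.
The estate is divided into 3 equal shares of 1/3 among Bogdan, Czeslaw, Urszula.
Bogdan predeceased; the 1/3 allotted to Bogdan's branch passes to Bogdan's issue by representation.
The 1/3 is divided into 2 equal shares of 1/6 among Mieczyslaw, Franciszka.
Mieczyslaw is living and takes 1/6.
Franciszka is living and takes 1/6.
Czeslaw predeceased; the 1/3 allotted to Czeslaw's branch passes to Czeslaw's issue by representation.
The 1/3 is divided into 4 equal shares of 1/12 among Halina, Ireneusz, Oleg, Kazimierz.
Halina is living and takes 1/12.
Ireneusz is living and takes 1/12.
Oleg is living and takes 1/12.
Kazimierz is living and takes 1/12.
Urszula predeceased; the 1/3 allotted to Urszula's branch passes to Urszula's issue by representation.
Radoslaw is the sole taker at this level and receives the full 1/3.

Franciszka 1/6; Halina 1/12; Ireneusz 1/12; Kazimierz 1/12; Mieczyslaw 1/6; Oleg 1/12; Radoslaw 1/3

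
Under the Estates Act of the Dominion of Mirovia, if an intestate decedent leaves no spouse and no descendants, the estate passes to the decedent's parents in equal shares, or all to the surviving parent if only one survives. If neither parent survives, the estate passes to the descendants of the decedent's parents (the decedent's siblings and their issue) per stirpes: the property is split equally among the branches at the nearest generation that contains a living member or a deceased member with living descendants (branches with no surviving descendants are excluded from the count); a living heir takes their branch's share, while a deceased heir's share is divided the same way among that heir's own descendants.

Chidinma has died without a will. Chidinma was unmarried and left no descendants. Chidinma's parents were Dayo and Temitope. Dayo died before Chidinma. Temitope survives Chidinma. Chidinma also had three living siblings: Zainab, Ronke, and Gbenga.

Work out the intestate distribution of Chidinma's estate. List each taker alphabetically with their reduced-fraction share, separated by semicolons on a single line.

Only one parent, Temitope, survives, so Temitope takes the entire estate. The siblings take nothing because a surviving parent has priority.

Temitope 1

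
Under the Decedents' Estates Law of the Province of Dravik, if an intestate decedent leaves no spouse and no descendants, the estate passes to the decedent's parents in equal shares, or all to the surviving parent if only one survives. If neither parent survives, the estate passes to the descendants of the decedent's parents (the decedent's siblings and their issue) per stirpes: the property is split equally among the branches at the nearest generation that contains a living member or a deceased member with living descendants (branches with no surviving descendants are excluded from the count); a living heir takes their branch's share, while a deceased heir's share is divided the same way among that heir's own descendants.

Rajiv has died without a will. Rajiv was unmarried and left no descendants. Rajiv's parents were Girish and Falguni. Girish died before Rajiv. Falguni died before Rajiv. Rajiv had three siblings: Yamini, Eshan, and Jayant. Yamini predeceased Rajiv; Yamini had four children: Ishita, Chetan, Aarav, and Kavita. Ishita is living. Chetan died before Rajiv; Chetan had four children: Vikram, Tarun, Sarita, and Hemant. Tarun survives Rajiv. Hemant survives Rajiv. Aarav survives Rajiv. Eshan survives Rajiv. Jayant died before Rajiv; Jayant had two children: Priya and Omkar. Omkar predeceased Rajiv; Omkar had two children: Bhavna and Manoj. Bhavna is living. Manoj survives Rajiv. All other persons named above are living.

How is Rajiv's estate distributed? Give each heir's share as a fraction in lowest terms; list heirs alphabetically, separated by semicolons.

Aarav 1/12; Bhavna 1/12; Eshan 1/3; Hemant 1/48; Ishita 1/12; Kavita 1/12; Manoj 1/12; Priya 1/6; Sarita 1/48; Tarun 1/48; Vikram 1/48

Neither parent survives and there are no descendants, so the estate passes to Rajiv's siblings and their issue per stirpes.
The estate is divided into 3 equal shares of 1/3 among Yamini, Eshan, Jayant.
Yamini predeceased; the 1/3 allotted to Yamini's branch passes to Yamini's issue by representation.
The 1/3 is divided into 4 equal shares of 1/12 among Ishita, Chetan, Aarav, Kavita.
Ishita is living and takes 1/12.
Chetan predeceased; the 1/12 allotted to Chetan's branch passes to Chetan's issue by representation.
The 1/12 is divided into 4 equal shares of 1/48 among Vikram, Tarun, Sarita, Hemant.
Vikram is living and takes 1/48.
Tarun is living and takes 1/48.
Sarita is living and takes 1/48.
Hemant is living and takes 1/48.
Aarav is living and takes 1/12.
Kavita is living and takes 1/12.
Eshan is living and takes 1/3.
Jayant predeceased; the 1/3 allotted to Jayant's branch passes to Jayant's issue by representation.
The 1/3 is divided into 2 equal shares of 1/6 among Priya, Omkar.
Priya is living and takes 1/6.
Omkar predeceased; the 1/6 allotted to Omkar's branch passes to Omkar's issue by representation.
The 1/6 is divided into 2 equal shares of 1/12 among Bhavna, Manoj.
Bhavna is living and takes 1/12.
Manoj is living and takes 1/12.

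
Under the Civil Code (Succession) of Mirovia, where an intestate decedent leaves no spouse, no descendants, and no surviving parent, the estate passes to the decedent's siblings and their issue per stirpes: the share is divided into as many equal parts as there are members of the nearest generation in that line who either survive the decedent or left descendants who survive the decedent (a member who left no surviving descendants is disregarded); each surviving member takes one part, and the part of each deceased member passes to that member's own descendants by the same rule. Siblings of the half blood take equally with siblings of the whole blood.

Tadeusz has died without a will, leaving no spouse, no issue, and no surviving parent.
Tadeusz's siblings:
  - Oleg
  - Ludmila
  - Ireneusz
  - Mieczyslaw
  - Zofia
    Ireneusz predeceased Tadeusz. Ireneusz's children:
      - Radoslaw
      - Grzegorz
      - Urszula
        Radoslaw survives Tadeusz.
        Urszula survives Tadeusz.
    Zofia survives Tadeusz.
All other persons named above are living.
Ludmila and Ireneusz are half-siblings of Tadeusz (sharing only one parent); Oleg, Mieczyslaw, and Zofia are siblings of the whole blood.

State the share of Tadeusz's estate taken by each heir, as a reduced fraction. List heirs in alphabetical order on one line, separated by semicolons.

No spouse, descendants, or parent survives, so the estate passes to Tadeusz's siblings per stirpes.
Half-blood and whole-blood siblings take equally under the stated rule.
The estate is divided into 5 equal shares of 1/5 among Oleg, Ludmila, Ireneusz, Mieczyslaw, Zofia.
Oleg is living and takes 1/5.
Ludmila is living and takes 1/5.
Ireneusz predeceased; the 1/5 allotted to Ireneusz's branch passes to Ireneusz's issue by representation.
The 1/5 is divided into 3 equal shares of 1/15 among Radoslaw, Grzegorz, Urszula.
Radoslaw is living and takes 1/15.
Grzegorz is living and takes 1/15.
Urszula is living and takes 1/15.
Mieczyslaw is living and takes 1/5.
Zofia is living and takes 1/5.

Grzegorz 1/15; Ludmila 1/5; Mieczyslaw 1/5; Oleg 1/5; Radoslaw 1/15; Urszula 1/15; Zofia 1/5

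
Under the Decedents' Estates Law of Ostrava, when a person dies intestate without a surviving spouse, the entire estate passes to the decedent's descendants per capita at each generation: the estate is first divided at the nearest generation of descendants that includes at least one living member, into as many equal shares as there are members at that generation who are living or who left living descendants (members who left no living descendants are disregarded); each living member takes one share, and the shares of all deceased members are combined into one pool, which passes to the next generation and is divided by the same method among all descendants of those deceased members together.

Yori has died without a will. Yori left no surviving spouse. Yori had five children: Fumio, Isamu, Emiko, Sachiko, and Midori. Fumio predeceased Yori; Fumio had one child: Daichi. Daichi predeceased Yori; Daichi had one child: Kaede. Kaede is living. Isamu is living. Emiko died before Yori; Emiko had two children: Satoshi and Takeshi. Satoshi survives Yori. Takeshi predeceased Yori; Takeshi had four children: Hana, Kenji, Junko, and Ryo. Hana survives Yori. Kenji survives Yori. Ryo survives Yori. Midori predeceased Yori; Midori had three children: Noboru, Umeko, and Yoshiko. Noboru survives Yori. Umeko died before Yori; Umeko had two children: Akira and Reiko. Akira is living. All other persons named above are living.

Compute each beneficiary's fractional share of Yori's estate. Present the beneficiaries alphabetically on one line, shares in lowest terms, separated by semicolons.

There is no surviving spouse, so the entire estate passes to Yori's descendants per capita at each generation.
At generation 1 (Fumio, Isamu, Emiko, Sachiko, Midori) there are 5 shares of (1)/5 = 1/5 each.
Living: Isamu and Sachiko — each takes 1/5.
Deceased: Fumio, Emiko, and Midori. Their combined 3/5 is pooled and carried to generation 2.
At generation 2 (Daichi, Satoshi, Takeshi, Noboru, Umeko, Yoshiko) there are 6 shares of (3/5)/6 = 1/10 each.
Living: Satoshi, Noboru, and Yoshiko — each takes 1/10.
Deceased: Daichi, Takeshi, and Umeko. Their combined 3/10 is pooled and carried to generation 3.
At generation 3 (Kaede, Hana, Kenji, Junko, Ryo, Akira, Reiko) there are 7 shares of (3/10)/7 = 3/70 each.
Living: Kaede, Hana, Kenji, Junko, Ryo, Akira, and Reiko — each takes 3/70.

Akira 3/70; Hana 3/70; Isamu 1/5; Junko 3/70; Kaede 3/70; Kenji 3/70; Noboru 1/10; Reiko 3/70; Ryo 3/70; Sachiko 1/5; Satoshi 1/10; Yoshiko 1/10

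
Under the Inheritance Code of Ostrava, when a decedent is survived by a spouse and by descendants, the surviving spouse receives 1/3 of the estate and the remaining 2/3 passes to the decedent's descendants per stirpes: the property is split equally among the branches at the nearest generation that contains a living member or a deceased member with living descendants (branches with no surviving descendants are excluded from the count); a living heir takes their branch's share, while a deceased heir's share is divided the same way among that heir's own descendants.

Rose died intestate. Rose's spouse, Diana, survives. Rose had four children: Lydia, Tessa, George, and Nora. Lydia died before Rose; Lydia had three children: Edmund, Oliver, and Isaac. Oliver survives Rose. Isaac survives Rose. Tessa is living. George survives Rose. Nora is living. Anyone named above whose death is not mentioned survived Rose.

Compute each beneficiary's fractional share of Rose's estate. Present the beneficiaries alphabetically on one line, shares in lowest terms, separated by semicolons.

Diana 1/3; Edmund 1/18; George 1/6; Isaac 1/18; Nora 1/6; Oliver 1/18; Tessa 1/6

Diana, as surviving spouse, takes 1/3.
The remaining 2/3 passes to Rose's descendants per stirpes.
The 2/3 is divided into 4 equal shares of 1/6 among Lydia, Tessa, George, Nora.
Lydia predeceased; the 1/6 allotted to Lydia's branch passes to Lydia's issue by representation.
The 1/6 is divided into 3 equal shares of 1/18 among Edmund, Oliver, Isaac.
Edmund is living and takes 1/18.
Oliver is living and takes 1/18.
Isaac is living and takes 1/18.
Tessa is living and takes 1/6.
George is living and takes 1/6.
Nora is living and takes 1/6.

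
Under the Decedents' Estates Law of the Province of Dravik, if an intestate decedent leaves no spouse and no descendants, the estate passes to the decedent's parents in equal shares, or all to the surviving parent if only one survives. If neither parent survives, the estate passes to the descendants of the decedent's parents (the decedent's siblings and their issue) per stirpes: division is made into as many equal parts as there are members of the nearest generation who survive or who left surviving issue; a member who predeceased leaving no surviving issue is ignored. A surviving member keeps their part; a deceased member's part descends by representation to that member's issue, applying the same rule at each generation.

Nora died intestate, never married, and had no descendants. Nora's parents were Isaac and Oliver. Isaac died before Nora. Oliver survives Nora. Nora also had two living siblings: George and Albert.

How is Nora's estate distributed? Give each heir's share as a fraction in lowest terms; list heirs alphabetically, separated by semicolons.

Only one parent, Oliver, survives, so Oliver takes the entire estate. The siblings take nothing because a surviving parent has priority.

Oliver 1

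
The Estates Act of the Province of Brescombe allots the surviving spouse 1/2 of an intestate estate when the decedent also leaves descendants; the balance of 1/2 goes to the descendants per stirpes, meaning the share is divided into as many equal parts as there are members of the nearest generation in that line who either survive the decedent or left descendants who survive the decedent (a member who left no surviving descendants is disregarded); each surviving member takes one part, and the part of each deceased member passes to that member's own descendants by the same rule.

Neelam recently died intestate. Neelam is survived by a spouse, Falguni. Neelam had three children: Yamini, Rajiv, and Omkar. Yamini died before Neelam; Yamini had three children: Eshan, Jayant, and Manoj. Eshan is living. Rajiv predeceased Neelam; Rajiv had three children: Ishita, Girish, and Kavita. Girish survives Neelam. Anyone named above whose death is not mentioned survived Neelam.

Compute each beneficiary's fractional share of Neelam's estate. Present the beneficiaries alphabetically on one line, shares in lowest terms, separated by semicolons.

Eshan 1/18; Falguni 1/2; Girish 1/18; Ishita 1/18; Jayant 1/18; Kavita 1/18; Manoj 1/18; Omkar 1/6

Falguni, as surviving spouse, takes 1/2.
The remaining 1/2 passes to Neelam's descendants per stirpes.
The 1/2 is divided into 3 equal shares of 1/6 among Yamini, Rajiv, Omkar.
Yamini predeceased; the 1/6 allotted to Yamini's branch passes to Yamini's issue by representation.
The 1/6 is divided into 3 equal shares of 1/18 among Eshan, Jayant, Manoj.
Eshan is living and takes 1/18.
Jayant is living and takes 1/18.
Manoj is living and takes 1/18.
Rajiv predeceased; the 1/6 allotted to Rajiv's branch passes to Rajiv's issue by representation.
The 1/6 is divided into 3 equal shares of 1/18 among Ishita, Girish, Kavita.
Ishita is living and takes 1/18.
Girish is living and takes 1/18.
Kavita is living and takes 1/18.
Omkar is living and takes 1/6.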